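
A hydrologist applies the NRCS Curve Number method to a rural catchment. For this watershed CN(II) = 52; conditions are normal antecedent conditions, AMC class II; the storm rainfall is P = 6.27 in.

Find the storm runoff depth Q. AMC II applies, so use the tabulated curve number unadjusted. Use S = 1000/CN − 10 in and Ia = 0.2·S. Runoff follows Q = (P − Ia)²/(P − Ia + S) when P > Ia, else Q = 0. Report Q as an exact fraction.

AMC II — tabulated CN = 52 applies directly.
S = 1000/52 − 10 = 120/13 in ≈ 9.231 in
Ia = 0.2S: 0.2·9.231 = 1.846 in (exactly 24/13)
Since P=6.270 > Ia=1.846: effective rainfall P−Ia = 5751/1300 in
Q = (5751/1300)²/((5751/1300) + 120/13) = (33074001/1690000)/(17751/1300) = 11024667/7692100 in ≈ 1.433 in

Q = 11024667/7692100 in ≈ 1.433 in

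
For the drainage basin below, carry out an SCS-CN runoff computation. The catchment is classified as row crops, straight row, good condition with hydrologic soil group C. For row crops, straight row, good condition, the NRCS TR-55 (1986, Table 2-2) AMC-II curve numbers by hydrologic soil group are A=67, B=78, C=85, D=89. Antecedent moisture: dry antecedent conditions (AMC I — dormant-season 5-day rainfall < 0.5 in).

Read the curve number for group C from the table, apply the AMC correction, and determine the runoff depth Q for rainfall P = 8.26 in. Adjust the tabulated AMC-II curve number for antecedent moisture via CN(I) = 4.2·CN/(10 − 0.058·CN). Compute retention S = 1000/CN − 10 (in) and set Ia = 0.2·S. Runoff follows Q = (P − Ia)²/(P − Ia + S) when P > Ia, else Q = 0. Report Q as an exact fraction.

NRCS table: row crops, straight row, good condition, soil group C → CN(II) = 85
Adjust CN=85 to AMC I: 4.2·85/(10 − 0.058·85) → 357 ÷ (507/100) = 11900/169 ≈ 70.414
S = 1000/(11900/169) − 10 = 500/119 in ≈ 4.202 in
Ia = 0.2·(500/119) = 100/119 in ≈ 0.840 in
P − Ia = 8.260 − 0.840 = 44147/5950 ≈ 7.420 in (> 0, runoff occurs)
Runoff Q = (P−Ia)²/(P−Ia+S) = (7.420)²/(7.420+4.202) = 1948957609/411424650 ≈ 4.737 in

Q = 1948957609/411424650 in ≈ 4.737 in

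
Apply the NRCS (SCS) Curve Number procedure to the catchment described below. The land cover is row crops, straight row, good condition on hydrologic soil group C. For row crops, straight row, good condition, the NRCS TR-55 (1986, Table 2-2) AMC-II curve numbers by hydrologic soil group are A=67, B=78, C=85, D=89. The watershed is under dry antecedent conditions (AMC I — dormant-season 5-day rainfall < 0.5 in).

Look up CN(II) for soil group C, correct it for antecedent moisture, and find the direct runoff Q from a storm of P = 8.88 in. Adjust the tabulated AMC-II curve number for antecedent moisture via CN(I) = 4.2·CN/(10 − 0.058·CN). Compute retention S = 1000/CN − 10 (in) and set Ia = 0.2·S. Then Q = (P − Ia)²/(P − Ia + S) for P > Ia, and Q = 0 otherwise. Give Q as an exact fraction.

Q = 286035362/54171775 in ≈ 5.280 in

NRCS table: row crops, straight row, good condition, soil group C → CN(II) = 85
CN(I) from CN(II)=85: (4.2·85)/(10 − 0.058·85) = 11900/169 ≈ 70.414
S = 1000/(11900/169) − 10 = 500/119 in ≈ 4.202 in
Ia = 0.2S: 0.2·4.202 = 0.840 in (exactly 100/119)
P − Ia = 8.880 − 0.840 = 23918/2975 ≈ 8.040 in (> 0, runoff occurs)
Q: (23918/2975)² ÷ (36418/2975) = 286035362/54171775 in (≈ 5.280 in)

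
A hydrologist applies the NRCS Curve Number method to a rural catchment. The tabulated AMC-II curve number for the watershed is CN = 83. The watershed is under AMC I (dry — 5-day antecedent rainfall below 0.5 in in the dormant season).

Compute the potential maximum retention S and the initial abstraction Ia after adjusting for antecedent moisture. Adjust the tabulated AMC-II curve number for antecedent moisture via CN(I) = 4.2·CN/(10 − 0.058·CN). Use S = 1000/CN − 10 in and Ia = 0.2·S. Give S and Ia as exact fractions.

Dry (AMC I): CN(I) = 4.2·83/(10 − 0.058·83) = (1743/5)/(2593/500) = 174300/2593 ≈ 67.219
S = 1000/(174300/2593) − 10 = 8500/1743 in ≈ 4.877 in
Initial abstraction Ia = S/5 = (8500/1743)/5 = 1700/1743 ≈ 0.975 in

S = 8500/1743 in ≈ 4.877 in; Ia = 1700/1743 in ≈ 0.975 in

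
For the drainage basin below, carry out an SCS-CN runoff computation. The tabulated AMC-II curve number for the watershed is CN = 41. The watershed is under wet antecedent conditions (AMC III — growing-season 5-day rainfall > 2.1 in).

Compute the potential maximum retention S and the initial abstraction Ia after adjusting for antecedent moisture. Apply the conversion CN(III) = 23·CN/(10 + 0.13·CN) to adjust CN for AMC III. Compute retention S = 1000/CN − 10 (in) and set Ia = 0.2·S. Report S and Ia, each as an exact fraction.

Wet (AMC III): CN(III) = 23·41/(10 + 0.13·41) = 943/(1533/100) = 94300/1533 ≈ 61.513
S = 1000/(94300/1533) − 10 = 5900/943 in ≈ 6.257 in
Ia = 0.2·(5900/943) = 1180/943 in ≈ 1.251 in

S = 5900/943 in ≈ 6.257 in; Ia = 1180/943 in ≈ 1.251 in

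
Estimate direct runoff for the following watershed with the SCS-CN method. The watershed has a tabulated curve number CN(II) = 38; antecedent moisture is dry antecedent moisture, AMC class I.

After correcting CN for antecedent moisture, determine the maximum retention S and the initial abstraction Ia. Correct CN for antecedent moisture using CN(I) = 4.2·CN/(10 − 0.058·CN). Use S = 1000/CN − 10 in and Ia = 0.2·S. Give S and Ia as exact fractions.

Dry (AMC I): CN(I) = 4.2·38/(10 − 0.058·38) = (798/5)/(1949/250) = 39900/1949 ≈ 20.472
Retention S: 1000/CN − 10 with CN=20.472 → S = 15500/399 ≈ 38.847 in
Ia = 0.2S: 0.2·38.847 = 7.769 in (exactly 3100/399)

S = 15500/399 in ≈ 38.847 in; Ia = 3100/399 in ≈ 7.769 in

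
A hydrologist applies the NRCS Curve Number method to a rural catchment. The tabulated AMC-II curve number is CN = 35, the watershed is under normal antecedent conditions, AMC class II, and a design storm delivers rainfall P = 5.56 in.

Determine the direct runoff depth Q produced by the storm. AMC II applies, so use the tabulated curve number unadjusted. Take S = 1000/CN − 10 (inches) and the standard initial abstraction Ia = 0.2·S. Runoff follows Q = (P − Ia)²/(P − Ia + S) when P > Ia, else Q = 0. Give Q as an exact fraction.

Q = 104329/625275 in ≈ 0.167 in

CN(II) = 35; AMC II needs no correction.
Retention S: 1000/CN − 10 with CN=35.000 → S = 130/7 ≈ 18.571 in
Initial abstraction Ia = S/5 = (130/7)/5 = 26/7 ≈ 3.714 in
Excess rainfall: 5.560 − 3.714 = 1.846 in; P > Ia so Q > 0
Runoff Q = (P−Ia)²/(P−Ia+S) = (1.846)²/(1.846+18.571) = 104329/625275 ≈ 0.167 in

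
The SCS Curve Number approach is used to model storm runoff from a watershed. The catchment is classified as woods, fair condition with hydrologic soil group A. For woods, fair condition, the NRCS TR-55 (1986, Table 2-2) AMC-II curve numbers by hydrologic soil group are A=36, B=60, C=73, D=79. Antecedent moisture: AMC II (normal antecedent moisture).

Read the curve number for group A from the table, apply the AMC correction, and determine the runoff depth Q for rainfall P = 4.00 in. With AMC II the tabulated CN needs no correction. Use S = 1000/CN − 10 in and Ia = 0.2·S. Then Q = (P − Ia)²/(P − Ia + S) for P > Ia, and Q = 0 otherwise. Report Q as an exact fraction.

Q = 4/369 in ≈ 0.011 in

NRCS table: woods, fair condition, soil group A → CN(II) = 36
Average conditions: CN = 36 (no AMC adjustment).
Retention S: 1000/CN − 10 with CN=36.000 → S = 160/9 ≈ 17.778 in
Ia = 0.2S: 0.2·17.778 = 3.556 in (exactly 32/9)
Excess rainfall: 4.000 − 3.556 = 0.444 in; P > Ia so Q > 0
Q: (4/9)² ÷ (164/9) = 4/369 in (≈ 0.011 in)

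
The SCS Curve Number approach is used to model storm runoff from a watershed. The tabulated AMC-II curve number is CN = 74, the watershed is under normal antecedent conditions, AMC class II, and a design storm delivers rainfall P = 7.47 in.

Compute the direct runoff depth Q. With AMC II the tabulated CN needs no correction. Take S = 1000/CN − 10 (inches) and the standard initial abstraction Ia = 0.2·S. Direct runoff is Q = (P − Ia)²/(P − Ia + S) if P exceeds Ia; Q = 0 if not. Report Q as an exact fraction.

AMC II — tabulated CN = 74 applies directly.
Max retention: S = 1000/74 − 10 = 130/37 in (≈ 3.514 in)
Initial abstraction Ia = S/5 = (130/37)/5 = 26/37 ≈ 0.703 in
Since P=7.470 > Ia=0.703: effective rainfall P−Ia = 25039/3700 in
Runoff Q = (P−Ia)²/(P−Ia+S) = (6.767)²/(6.767+3.514) = 626951521/140744300 ≈ 4.455 in

Q = 626951521/140744300 in ≈ 4.455 in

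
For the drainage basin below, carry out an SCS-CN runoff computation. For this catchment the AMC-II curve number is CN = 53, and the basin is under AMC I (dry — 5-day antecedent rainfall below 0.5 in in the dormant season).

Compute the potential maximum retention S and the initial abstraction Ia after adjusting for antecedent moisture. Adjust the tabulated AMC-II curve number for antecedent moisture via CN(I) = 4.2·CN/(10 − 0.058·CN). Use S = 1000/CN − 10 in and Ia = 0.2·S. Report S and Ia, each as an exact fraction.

S = 23500/1113 in ≈ 21.114 in; Ia = 4700/1113 in ≈ 4.223 in

Dry (AMC I): CN(I) = 4.2·53/(10 − 0.058·53) = (1113/5)/(3463/500) = 111300/3463 ≈ 32.140
S = 1000/(111300/3463) − 10 = 23500/1113 in ≈ 21.114 in
Initial abstraction Ia = S/5 = (23500/1113)/5 = 4700/1113 ≈ 4.223 in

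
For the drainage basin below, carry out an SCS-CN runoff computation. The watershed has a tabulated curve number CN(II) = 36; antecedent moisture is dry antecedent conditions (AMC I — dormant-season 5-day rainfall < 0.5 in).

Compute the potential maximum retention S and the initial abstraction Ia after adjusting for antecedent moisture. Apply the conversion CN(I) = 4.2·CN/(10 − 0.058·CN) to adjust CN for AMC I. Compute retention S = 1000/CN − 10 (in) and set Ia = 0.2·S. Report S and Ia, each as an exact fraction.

Dry (AMC I): CN(I) = 4.2·36/(10 − 0.058·36) = (756/5)/(989/125) = 18900/989 ≈ 19.110
S = 1000/(18900/989) − 10 = 8000/189 in ≈ 42.328 in
Initial abstraction Ia = S/5 = (8000/189)/5 = 1600/189 ≈ 8.466 in

S = 8000/189 in ≈ 42.328 in; Ia = 1600/189 in ≈ 8.466 in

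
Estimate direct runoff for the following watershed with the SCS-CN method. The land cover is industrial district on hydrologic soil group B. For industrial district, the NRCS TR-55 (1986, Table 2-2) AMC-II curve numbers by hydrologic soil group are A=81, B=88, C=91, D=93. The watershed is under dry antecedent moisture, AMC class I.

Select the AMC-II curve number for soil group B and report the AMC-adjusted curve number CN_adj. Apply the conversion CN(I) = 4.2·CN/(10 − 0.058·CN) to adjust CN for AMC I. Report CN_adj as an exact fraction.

CN_adj = 3850/51 ≈ 75.490

NRCS table: industrial district, soil group B → CN(II) = 88
Adjust CN=88 to AMC I: 4.2·88/(10 − 0.058·88) → (1848/5) ÷ (612/125) = 3850/51 ≈ 75.490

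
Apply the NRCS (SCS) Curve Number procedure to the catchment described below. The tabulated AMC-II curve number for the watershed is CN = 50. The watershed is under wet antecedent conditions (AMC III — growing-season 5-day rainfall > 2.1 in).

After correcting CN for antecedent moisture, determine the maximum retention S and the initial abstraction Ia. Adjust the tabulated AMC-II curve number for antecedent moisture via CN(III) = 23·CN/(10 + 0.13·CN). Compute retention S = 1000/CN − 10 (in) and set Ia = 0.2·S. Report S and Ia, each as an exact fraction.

Adjust CN=50 to AMC III: 23·50/(10 + 0.13·50) → 1150 ÷ (33/2) = 2300/33 ≈ 69.697
Max retention: S = 1000/(2300/33) − 10 = 100/23 in (≈ 4.348 in)
Ia = 0.2S: 0.2·4.348 = 0.870 in (exactly 20/23)

S = 100/23 in ≈ 4.348 in; Ia = 20/23 in ≈ 0.870 in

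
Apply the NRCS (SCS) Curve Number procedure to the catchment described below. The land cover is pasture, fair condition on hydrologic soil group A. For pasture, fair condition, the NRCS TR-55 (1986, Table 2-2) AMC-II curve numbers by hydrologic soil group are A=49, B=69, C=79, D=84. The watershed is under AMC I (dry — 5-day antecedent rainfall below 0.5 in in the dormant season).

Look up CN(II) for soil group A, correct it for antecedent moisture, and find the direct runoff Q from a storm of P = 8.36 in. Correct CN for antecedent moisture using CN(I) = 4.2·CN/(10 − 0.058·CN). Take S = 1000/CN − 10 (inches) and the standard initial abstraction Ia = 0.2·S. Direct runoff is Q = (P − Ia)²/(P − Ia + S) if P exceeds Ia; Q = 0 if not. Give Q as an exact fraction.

Q = 851880969/2072466025 in ≈ 0.411 in

NRCS table: pasture, fair condition, soil group A → CN(II) = 49
CN(I) from CN(II)=49: (4.2·49)/(10 − 0.058·49) = 34300/1193 ≈ 28.751
Retention S: 1000/CN − 10 with CN=28.751 → S = 8500/343 ≈ 24.781 in
Ia = 0.2·(8500/343) = 1700/343 in ≈ 4.956 in
P − Ia = 8.360 − 4.956 = 29187/8575 ≈ 3.404 in (> 0, runoff occurs)
Runoff Q = (P−Ia)²/(P−Ia+S) = (3.404)²/(3.404+24.781) = 851880969/2072466025 ≈ 0.411 in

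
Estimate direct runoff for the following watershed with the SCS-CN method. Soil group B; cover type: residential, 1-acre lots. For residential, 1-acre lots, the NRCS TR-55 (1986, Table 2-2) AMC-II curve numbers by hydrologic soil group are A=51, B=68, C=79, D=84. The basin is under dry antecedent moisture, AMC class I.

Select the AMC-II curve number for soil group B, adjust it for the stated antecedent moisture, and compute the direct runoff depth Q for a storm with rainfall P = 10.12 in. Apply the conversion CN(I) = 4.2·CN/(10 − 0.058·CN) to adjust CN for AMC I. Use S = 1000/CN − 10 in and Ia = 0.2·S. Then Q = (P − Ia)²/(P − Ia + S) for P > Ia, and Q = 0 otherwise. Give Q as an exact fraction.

Q = 4945043041/1520114925 in ≈ 3.253 in

NRCS table: residential, 1-acre lots, soil group B → CN(II) = 68
CN(I) from CN(II)=68: (4.2·68)/(10 − 0.058·68) = 35700/757 ≈ 47.160
Max retention: S = 1000/(35700/757) − 10 = 4000/357 in (≈ 11.204 in)
Initial abstraction Ia = S/5 = (4000/357)/5 = 800/357 ≈ 2.241 in
P − Ia = 10.120 − 2.241 = 70321/8925 ≈ 7.879 in (> 0, runoff occurs)
Q: (70321/8925)² ÷ (170321/8925) = 4945043041/1520114925 in (≈ 3.253 in)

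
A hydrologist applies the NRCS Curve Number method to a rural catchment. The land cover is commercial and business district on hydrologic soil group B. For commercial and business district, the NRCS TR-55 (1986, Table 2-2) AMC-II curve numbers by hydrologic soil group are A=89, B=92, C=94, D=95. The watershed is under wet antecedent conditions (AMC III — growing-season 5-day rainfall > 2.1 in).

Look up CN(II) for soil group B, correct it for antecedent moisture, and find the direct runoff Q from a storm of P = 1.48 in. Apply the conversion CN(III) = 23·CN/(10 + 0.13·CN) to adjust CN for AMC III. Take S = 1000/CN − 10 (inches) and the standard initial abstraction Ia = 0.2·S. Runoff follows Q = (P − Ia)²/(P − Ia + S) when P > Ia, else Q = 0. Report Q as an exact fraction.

Q = 344956329/311752925 in ≈ 1.107 in

NRCS table: commercial and business district, soil group B → CN(II) = 92
CN(III) from CN(II)=92: (23·92)/(10 + 0.13·92) = 52900/549 ≈ 96.357
S = 1000/(52900/549) − 10 = 200/529 in ≈ 0.378 in
Ia = 0.2S: 0.2·0.378 = 0.076 in (exactly 40/529)
P − Ia = 1.480 − 0.076 = 18573/13225 ≈ 1.404 in (> 0, runoff occurs)
Q = (18573/13225)²/((18573/13225) + 200/529) = (344956329/174900625)/(23573/13225) = 344956329/311752925 in ≈ 1.107 in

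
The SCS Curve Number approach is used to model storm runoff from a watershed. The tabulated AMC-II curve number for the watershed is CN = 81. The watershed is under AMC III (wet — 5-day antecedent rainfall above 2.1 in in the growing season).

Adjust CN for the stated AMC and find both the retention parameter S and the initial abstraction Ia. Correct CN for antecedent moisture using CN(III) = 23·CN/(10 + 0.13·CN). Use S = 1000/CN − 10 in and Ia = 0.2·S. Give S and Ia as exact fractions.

S = 1900/1863 in ≈ 1.020 in; Ia = 380/1863 in ≈ 0.204 in

CN(III) from CN(II)=81: (23·81)/(10 + 0.13·81) = 186300/2053 ≈ 90.745
S = 1000/(186300/2053) − 10 = 1900/1863 in ≈ 1.020 in
Ia = 0.2S: 0.2·1.020 = 0.204 in (exactly 380/1863)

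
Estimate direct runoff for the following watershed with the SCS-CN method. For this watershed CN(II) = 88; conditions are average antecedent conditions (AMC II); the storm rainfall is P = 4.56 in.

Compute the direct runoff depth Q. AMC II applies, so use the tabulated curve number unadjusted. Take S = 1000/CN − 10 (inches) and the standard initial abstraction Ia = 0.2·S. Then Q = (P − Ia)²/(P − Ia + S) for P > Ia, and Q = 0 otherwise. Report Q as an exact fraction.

CN(II) = 88; AMC II needs no correction.
Max retention: S = 1000/88 − 10 = 15/11 in (≈ 1.364 in)
Ia = 0.2S: 0.2·1.364 = 0.273 in (exactly 3/11)
P − Ia = 4.560 − 0.273 = 1179/275 ≈ 4.287 in (> 0, runoff occurs)
Q: (1179/275)² ÷ (1554/275) = 463347/142450 in (≈ 3.253 in)

Q = 463347/142450 in ≈ 3.253 in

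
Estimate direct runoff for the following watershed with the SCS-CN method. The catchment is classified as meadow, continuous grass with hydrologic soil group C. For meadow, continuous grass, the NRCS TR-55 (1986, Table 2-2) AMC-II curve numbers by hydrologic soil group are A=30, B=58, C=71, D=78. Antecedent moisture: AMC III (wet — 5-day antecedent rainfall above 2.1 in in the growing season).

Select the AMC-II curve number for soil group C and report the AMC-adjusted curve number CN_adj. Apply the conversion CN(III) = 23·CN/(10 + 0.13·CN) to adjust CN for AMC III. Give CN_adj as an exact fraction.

CN_adj = 163300/1923 ≈ 84.919

NRCS table: meadow, continuous grass, soil group C → CN(II) = 71
CN(III) from CN(II)=71: (23·71)/(10 + 0.13·71) = 163300/1923 ≈ 84.919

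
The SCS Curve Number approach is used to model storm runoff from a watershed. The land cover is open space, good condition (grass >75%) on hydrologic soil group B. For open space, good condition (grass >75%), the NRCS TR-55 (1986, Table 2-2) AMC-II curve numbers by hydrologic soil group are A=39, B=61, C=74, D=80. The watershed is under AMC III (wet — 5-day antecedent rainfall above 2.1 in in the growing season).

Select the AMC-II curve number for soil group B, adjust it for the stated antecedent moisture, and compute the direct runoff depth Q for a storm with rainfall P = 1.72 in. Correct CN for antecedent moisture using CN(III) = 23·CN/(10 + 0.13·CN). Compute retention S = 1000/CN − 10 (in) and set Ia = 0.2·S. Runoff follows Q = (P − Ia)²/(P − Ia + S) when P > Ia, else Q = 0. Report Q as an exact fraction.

Q = 1667007241/4851889675 in ≈ 0.344 in

NRCS table: open space, good condition (grass >75%), soil group B → CN(II) = 61
CN(III) from CN(II)=61: (23·61)/(10 + 0.13·61) = 140300/1793 ≈ 78.249
Max retention: S = 1000/(140300/1793) − 10 = 3900/1403 in (≈ 2.780 in)
Ia = 0.2S: 0.2·2.780 = 0.556 in (exactly 780/1403)
Since P=1.720 > Ia=0.556: effective rainfall P−Ia = 40829/35075 in
Runoff Q = (P−Ia)²/(P−Ia+S) = (1.164)²/(1.164+2.780) = 1667007241/4851889675 ≈ 0.344 in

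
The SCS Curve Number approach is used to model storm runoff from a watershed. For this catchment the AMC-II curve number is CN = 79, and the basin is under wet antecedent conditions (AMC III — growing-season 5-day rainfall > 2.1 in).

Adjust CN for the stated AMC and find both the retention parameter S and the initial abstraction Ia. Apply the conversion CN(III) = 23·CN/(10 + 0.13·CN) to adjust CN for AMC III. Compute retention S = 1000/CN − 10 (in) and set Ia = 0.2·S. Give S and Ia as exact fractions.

CN(III) from CN(II)=79: (23·79)/(10 + 0.13·79) = 181700/2027 ≈ 89.640
Retention S: 1000/CN − 10 with CN=89.640 → S = 2100/1817 ≈ 1.156 in
Initial abstraction Ia = S/5 = (2100/1817)/5 = 420/1817 ≈ 0.231 in

S = 2100/1817 in ≈ 1.156 in; Ia = 420/1817 in ≈ 0.231 in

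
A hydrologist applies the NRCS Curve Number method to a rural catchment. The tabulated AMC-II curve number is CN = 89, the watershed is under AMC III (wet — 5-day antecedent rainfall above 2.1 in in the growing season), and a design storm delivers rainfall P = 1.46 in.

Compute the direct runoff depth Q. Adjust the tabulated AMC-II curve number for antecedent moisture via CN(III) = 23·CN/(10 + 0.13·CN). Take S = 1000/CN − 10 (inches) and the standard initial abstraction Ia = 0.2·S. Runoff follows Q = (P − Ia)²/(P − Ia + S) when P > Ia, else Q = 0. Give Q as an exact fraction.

CN(III) from CN(II)=89: (23·89)/(10 + 0.13·89) = 204700/2157 ≈ 94.900
Max retention: S = 1000/(204700/2157) − 10 = 1100/2047 in (≈ 0.537 in)
Initial abstraction Ia = S/5 = (1100/2047)/5 = 220/2047 ≈ 0.107 in
Excess rainfall: 1.460 − 0.107 = 1.353 in; P > Ia so Q > 0
Runoff Q = (P−Ia)²/(P−Ia+S) = (1.353)²/(1.353+0.537) = 19163141761/19797662850 ≈ 0.968 in

Q = 19163141761/19797662850 in ≈ 0.968 in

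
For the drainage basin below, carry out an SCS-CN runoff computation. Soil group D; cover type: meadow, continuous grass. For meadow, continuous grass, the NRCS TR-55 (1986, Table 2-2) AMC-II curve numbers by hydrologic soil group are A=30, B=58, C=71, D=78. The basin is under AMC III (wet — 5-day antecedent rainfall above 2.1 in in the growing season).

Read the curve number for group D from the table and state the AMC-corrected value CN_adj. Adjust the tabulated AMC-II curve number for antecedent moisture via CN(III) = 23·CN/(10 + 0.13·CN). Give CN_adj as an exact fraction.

NRCS table: meadow, continuous grass, soil group D → CN(II) = 78
Adjust CN=78 to AMC III: 23·78/(10 + 0.13·78) → 1794 ÷ (1007/50) = 89700/1007 ≈ 89.076

CN_adj = 89700/1007 ≈ 89.076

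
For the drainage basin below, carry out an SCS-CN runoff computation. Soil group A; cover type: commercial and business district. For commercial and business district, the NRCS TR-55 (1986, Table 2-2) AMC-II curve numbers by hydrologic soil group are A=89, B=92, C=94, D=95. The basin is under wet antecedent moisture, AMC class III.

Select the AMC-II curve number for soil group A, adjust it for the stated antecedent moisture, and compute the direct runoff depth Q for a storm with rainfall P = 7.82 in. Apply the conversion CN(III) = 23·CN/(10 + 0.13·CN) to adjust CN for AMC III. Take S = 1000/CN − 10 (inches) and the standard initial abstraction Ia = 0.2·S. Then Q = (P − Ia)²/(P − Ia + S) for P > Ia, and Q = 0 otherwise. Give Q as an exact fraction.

Q = 623116048129/86421985950 in ≈ 7.210 in

NRCS table: commercial and business district, soil group A → CN(II) = 89
CN(III) from CN(II)=89: (23·89)/(10 + 0.13·89) = 204700/2157 ≈ 94.900
S = 1000/(204700/2157) − 10 = 1100/2047 in ≈ 0.537 in
Ia = 0.2·(1100/2047) = 220/2047 in ≈ 0.107 in
Excess rainfall: 7.820 − 0.107 = 7.713 in; P > Ia so Q > 0
Q = (789377/102350)²/((789377/102350) + 1100/2047) = (623116048129/10475522500)/(844377/102350) = 623116048129/86421985950 in ≈ 7.210 in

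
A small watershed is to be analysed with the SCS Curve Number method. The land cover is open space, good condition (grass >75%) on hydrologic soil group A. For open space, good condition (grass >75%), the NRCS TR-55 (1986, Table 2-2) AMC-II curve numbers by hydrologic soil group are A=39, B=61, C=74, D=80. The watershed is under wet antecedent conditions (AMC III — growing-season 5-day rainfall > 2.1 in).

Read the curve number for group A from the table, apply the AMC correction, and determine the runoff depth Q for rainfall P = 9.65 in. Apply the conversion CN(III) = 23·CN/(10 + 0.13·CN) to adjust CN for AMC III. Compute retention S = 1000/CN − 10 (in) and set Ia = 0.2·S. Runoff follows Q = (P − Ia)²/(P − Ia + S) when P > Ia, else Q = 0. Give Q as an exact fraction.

NRCS table: open space, good condition (grass >75%), soil group A → CN(II) = 39
Wet (AMC III): CN(III) = 23·39/(10 + 0.13·39) = 897/(1507/100) = 89700/1507 ≈ 59.522
S = 1000/(89700/1507) − 10 = 6100/897 in ≈ 6.800 in
Ia = 0.2·(6100/897) = 1220/897 in ≈ 1.360 in
Excess rainfall: 9.650 − 1.360 = 8.290 in; P > Ia so Q > 0
Runoff Q = (P−Ia)²/(P−Ia+S) = (8.290)²/(8.290+6.800) = 22117935841/4856734740 ≈ 4.554 in

Q = 22117935841/4856734740 in ≈ 4.554 in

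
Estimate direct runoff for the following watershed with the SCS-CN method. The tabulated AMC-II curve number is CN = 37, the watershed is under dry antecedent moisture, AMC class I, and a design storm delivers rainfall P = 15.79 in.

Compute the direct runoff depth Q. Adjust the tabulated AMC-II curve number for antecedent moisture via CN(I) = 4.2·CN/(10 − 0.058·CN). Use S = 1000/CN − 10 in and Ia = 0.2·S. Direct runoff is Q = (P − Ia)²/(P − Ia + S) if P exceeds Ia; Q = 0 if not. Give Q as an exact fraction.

Q = 807866929/660165100 in ≈ 1.224 in

CN(I) from CN(II)=37: (4.2·37)/(10 − 0.058·37) = 3700/187 ≈ 19.786
Max retention: S = 1000/(3700/187) − 10 = 1500/37 in (≈ 40.541 in)
Initial abstraction Ia = S/5 = (1500/37)/5 = 300/37 ≈ 8.108 in
Excess rainfall: 15.790 − 8.108 = 7.682 in; P > Ia so Q > 0
Q: (28423/3700)² ÷ (178423/3700) = 807866929/660165100 in (≈ 1.224 in)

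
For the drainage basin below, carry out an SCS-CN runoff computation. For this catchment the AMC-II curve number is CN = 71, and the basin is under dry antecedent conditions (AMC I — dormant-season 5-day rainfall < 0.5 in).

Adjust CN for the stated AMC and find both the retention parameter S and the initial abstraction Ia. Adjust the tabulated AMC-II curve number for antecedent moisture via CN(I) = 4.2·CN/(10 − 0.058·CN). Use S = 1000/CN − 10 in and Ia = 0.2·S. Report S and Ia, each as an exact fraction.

S = 14500/1491 in ≈ 9.725 in; Ia = 2900/1491 in ≈ 1.945 in

Dry (AMC I): CN(I) = 4.2·71/(10 − 0.058·71) = (1491/5)/(2941/500) = 149100/2941 ≈ 50.697
Retention S: 1000/CN − 10 with CN=50.697 → S = 14500/1491 ≈ 9.725 in
Initial abstraction Ia = S/5 = (14500/1491)/5 = 2900/1491 ≈ 1.945 in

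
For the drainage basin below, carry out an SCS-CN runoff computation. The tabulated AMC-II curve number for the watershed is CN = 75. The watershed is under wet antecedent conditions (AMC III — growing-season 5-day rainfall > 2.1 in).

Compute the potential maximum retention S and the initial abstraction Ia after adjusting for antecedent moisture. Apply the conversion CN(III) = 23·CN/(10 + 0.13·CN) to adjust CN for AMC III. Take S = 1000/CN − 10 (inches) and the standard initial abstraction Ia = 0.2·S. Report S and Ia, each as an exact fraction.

Adjust CN=75 to AMC III: 23·75/(10 + 0.13·75) → 1725 ÷ (79/4) = 6900/79 ≈ 87.342
Retention S: 1000/CN − 10 with CN=87.342 → S = 100/69 ≈ 1.449 in
Ia = 0.2·(100/69) = 20/69 in ≈ 0.290 in

S = 100/69 in ≈ 1.449 in; Ia = 20/69 in ≈ 0.290 in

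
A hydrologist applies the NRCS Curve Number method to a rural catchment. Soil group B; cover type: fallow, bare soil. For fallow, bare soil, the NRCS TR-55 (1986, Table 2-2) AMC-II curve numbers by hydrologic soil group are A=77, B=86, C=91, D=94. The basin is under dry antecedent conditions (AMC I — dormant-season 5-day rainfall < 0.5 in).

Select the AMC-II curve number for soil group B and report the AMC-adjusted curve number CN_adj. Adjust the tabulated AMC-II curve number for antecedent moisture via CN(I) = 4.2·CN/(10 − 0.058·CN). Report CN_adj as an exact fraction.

CN_adj = 12900/179 ≈ 72.067

NRCS table: fallow, bare soil, soil group B → CN(II) = 86
Adjust CN=86 to AMC I: 4.2·86/(10 − 0.058·86) → (1806/5) ÷ (1253/250) = 12900/179 ≈ 72.067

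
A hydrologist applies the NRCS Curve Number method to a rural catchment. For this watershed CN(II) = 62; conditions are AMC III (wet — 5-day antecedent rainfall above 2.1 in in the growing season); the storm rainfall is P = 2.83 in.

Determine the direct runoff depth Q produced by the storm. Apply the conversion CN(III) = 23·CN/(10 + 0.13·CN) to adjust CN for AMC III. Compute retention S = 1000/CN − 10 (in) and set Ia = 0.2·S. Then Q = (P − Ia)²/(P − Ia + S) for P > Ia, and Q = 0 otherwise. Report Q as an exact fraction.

Wet (AMC III): CN(III) = 23·62/(10 + 0.13·62) = 1426/(903/50) = 71300/903 ≈ 78.959
S = 1000/(71300/903) − 10 = 1900/713 in ≈ 2.665 in
Ia = 0.2S: 0.2·2.665 = 0.533 in (exactly 380/713)
Since P=2.830 > Ia=0.533: effective rainfall P−Ia = 163779/71300 in
Runoff Q = (P−Ia)²/(P−Ia+S) = (2.297)²/(2.297+2.665) = 26823560841/25224442700 ≈ 1.063 in

Q = 26823560841/25224442700 in ≈ 1.063 in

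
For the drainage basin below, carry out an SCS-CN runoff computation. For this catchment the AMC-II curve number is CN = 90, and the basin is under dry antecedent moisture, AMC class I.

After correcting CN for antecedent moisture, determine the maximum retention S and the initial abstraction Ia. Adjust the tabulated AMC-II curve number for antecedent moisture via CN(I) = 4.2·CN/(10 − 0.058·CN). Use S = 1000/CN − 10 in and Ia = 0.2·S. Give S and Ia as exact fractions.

CN(I) from CN(II)=90: (4.2·90)/(10 − 0.058·90) = 18900/239 ≈ 79.079
Max retention: S = 1000/(18900/239) − 10 = 500/189 in (≈ 2.646 in)
Initial abstraction Ia = S/5 = (500/189)/5 = 100/189 ≈ 0.529 in

S = 500/189 in ≈ 2.646 in; Ia = 100/189 in ≈ 0.529 in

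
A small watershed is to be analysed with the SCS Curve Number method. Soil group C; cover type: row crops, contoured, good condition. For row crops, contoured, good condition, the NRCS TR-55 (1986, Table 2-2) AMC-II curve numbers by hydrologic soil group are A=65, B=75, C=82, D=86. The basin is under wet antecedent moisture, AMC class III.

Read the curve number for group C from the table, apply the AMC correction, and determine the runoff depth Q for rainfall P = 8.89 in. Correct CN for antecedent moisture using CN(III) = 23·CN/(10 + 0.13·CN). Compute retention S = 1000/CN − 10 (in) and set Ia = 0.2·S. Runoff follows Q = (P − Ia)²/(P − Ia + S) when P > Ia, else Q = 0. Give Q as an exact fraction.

NRCS table: row crops, contoured, good condition, soil group C → CN(II) = 82
Wet (AMC III): CN(III) = 23·82/(10 + 0.13·82) = 1886/(1033/50) = 94300/1033 ≈ 91.288
Max retention: S = 1000/(94300/1033) − 10 = 900/943 in (≈ 0.954 in)
Initial abstraction Ia = S/5 = (900/943)/5 = 180/943 ≈ 0.191 in
P − Ia = 8.890 − 0.191 = 820327/94300 ≈ 8.699 in (> 0, runoff occurs)
Q = (820327/94300)²/((820327/94300) + 900/943) = (672936386929/8892490000)/(910327/94300) = 672936386929/85843836100 in ≈ 7.839 in

Q = 672936386929/85843836100 in ≈ 7.839 in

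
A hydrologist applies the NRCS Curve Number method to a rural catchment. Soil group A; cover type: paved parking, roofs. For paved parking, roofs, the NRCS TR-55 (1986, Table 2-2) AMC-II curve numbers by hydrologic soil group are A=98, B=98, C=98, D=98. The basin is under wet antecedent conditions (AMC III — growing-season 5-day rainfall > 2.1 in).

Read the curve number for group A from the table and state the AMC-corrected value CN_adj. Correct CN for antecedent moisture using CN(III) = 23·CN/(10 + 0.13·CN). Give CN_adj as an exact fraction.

CN_adj = 112700/1137 ≈ 99.120

NRCS table: paved parking, roofs, soil group A → CN(II) = 98
CN(III) from CN(II)=98: (23·98)/(10 + 0.13·98) = 112700/1137 ≈ 99.120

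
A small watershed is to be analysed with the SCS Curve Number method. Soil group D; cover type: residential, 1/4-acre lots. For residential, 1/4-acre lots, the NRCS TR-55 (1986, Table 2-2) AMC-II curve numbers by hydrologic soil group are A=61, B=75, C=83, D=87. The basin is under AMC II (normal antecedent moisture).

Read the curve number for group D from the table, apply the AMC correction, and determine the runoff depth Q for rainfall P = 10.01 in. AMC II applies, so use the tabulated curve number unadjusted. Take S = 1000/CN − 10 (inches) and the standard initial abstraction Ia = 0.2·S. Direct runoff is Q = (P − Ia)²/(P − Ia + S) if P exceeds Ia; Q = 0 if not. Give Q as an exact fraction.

NRCS table: residential, 1/4-acre lots, soil group D → CN(II) = 87
CN(II) = 87; AMC II needs no correction.
Max retention: S = 1000/87 − 10 = 130/87 in (≈ 1.494 in)
Ia = 0.2·(130/87) = 26/87 in ≈ 0.299 in
P − Ia = 10.010 − 0.299 = 84487/8700 ≈ 9.711 in (> 0, runoff occurs)
Q: (84487/8700)² ÷ (97487/8700) = 549081013/65241300 in (≈ 8.416 in)

Q = 549081013/65241300 in ≈ 8.416 in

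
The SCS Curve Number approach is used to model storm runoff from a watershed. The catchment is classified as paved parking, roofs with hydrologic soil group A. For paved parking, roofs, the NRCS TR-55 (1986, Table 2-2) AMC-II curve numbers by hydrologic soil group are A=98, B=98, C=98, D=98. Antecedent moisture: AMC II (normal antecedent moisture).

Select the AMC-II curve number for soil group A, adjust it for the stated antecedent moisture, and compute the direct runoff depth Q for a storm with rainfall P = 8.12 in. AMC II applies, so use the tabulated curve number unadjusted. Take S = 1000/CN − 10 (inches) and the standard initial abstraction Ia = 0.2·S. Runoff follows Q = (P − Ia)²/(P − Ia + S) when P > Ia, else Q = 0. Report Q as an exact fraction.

Q = 97950609/12430075 in ≈ 7.880 in

NRCS table: paved parking, roofs, soil group A → CN(II) = 98
AMC II — tabulated CN = 98 applies directly.
S = 1000/98 − 10 = 10/49 in ≈ 0.204 in
Ia = 0.2S: 0.2·0.204 = 0.041 in (exactly 2/49)
Since P=8.120 > Ia=0.041: effective rainfall P−Ia = 9897/1225 in
Q: (9897/1225)² ÷ (10147/1225) = 97950609/12430075 in (≈ 7.880 in)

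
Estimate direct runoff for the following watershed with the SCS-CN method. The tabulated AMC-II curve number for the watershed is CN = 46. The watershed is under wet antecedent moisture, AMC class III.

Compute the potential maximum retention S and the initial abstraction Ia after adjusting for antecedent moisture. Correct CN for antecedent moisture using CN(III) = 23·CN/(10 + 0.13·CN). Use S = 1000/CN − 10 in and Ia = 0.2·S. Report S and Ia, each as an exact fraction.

Wet (AMC III): CN(III) = 23·46/(10 + 0.13·46) = 1058/(799/50) = 52900/799 ≈ 66.208
S = 1000/(52900/799) − 10 = 2700/529 in ≈ 5.104 in
Ia = 0.2S: 0.2·5.104 = 1.021 in (exactly 540/529)

S = 2700/529 in ≈ 5.104 in; Ia = 540/529 in ≈ 1.021 in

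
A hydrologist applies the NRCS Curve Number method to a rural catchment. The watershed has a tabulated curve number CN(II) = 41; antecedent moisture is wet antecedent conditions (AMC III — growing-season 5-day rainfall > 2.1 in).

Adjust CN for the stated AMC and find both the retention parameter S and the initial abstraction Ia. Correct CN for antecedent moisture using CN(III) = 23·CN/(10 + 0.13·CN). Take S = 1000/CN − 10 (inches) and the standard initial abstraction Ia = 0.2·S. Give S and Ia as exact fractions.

Wet (AMC III): CN(III) = 23·41/(10 + 0.13·41) = 943/(1533/100) = 94300/1533 ≈ 61.513
S = 1000/(94300/1533) − 10 = 5900/943 in ≈ 6.257 in
Initial abstraction Ia = S/5 = (5900/943)/5 = 1180/943 ≈ 1.251 in

S = 5900/943 in ≈ 6.257 in; Ia = 1180/943 in ≈ 1.251 in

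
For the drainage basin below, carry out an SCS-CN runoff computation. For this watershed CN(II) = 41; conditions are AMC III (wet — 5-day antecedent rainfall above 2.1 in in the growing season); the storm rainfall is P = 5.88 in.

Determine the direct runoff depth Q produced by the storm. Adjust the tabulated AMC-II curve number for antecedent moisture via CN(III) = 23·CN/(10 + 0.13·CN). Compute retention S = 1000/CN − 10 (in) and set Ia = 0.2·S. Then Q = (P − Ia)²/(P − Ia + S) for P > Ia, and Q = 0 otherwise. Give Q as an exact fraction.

Q = 11907392641/6049840075 in ≈ 1.968 in

Wet (AMC III): CN(III) = 23·41/(10 + 0.13·41) = 943/(1533/100) = 94300/1533 ≈ 61.513
S = 1000/(94300/1533) − 10 = 5900/943 in ≈ 6.257 in
Initial abstraction Ia = S/5 = (5900/943)/5 = 1180/943 ≈ 1.251 in
P − Ia = 5.880 − 1.251 = 109121/23575 ≈ 4.629 in (> 0, runoff occurs)
Runoff Q = (P−Ia)²/(P−Ia+S) = (4.629)²/(4.629+6.257) = 11907392641/6049840075 ≈ 1.968 in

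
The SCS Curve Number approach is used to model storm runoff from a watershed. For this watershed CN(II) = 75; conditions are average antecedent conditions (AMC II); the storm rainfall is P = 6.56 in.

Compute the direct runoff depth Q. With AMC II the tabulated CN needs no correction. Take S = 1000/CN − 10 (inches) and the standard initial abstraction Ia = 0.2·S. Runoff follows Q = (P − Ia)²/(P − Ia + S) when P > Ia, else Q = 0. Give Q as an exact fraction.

Q = 48841/12975 in ≈ 3.764 in

CN(II) = 75; AMC II needs no correction.
S = 1000/75 − 10 = 10/3 in ≈ 3.333 in
Ia = 0.2·(10/3) = 2/3 in ≈ 0.667 in
Excess rainfall: 6.560 − 0.667 = 5.893 in; P > Ia so Q > 0
Q: (442/75)² ÷ (692/75) = 48841/12975 in (≈ 3.764 in)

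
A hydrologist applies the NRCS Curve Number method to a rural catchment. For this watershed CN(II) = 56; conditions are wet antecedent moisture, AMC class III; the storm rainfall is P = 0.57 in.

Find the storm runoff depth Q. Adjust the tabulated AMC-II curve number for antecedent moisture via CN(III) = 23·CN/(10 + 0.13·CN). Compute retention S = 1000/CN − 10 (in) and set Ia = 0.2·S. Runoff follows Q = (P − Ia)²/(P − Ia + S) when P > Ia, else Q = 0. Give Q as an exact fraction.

Adjust CN=56 to AMC III: 23·56/(10 + 0.13·56) → 1288 ÷ (432/25) = 4025/54 ≈ 74.537
Retention S: 1000/CN − 10 with CN=74.537 → S = 550/161 ≈ 3.416 in
Ia = 0.2S: 0.2·3.416 = 0.683 in (exactly 110/161)
P = 0.570 ≤ Ia = 0.683 in: entire storm abstracted, Q = 0.

Q = 0 in ≈ 0.000 in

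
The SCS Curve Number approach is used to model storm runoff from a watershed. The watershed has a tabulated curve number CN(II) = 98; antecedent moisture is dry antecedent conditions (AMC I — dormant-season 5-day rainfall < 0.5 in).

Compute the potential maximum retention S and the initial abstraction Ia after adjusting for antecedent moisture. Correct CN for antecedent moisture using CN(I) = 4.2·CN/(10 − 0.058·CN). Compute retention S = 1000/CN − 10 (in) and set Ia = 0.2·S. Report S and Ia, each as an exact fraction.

Adjust CN=98 to AMC I: 4.2·98/(10 − 0.058·98) → (2058/5) ÷ (1079/250) = 102900/1079 ≈ 95.366
S = 1000/(102900/1079) − 10 = 500/1029 in ≈ 0.486 in
Ia = 0.2·(500/1029) = 100/1029 in ≈ 0.097 in

S = 500/1029 in ≈ 0.486 in; Ia = 100/1029 in ≈ 0.097 in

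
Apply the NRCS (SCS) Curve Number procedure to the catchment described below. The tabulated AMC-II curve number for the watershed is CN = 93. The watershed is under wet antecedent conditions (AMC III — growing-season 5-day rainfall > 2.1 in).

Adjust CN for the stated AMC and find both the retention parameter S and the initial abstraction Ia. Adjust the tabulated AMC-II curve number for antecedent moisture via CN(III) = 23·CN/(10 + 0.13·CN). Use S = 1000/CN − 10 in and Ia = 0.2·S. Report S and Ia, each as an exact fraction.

Adjust CN=93 to AMC III: 23·93/(10 + 0.13·93) → 2139 ÷ (2209/100) = 213900/2209 ≈ 96.831
S = 1000/(213900/2209) − 10 = 700/2139 in ≈ 0.327 in
Ia = 0.2·(700/2139) = 140/2139 in ≈ 0.065 in

S = 700/2139 in ≈ 0.327 in; Ia = 140/2139 in ≈ 0.065 in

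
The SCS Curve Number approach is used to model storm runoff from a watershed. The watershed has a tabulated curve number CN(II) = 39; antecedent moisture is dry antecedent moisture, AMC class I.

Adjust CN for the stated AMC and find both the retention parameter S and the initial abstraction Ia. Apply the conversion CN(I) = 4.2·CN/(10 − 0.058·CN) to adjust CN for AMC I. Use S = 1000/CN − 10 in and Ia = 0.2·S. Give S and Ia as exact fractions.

S = 30500/819 in ≈ 37.241 in; Ia = 6100/819 in ≈ 7.448 in

Dry (AMC I): CN(I) = 4.2·39/(10 − 0.058·39) = (819/5)/(3869/500) = 81900/3869 ≈ 21.168
Max retention: S = 1000/(81900/3869) − 10 = 30500/819 in (≈ 37.241 in)
Initial abstraction Ia = S/5 = (30500/819)/5 = 6100/819 ≈ 7.448 in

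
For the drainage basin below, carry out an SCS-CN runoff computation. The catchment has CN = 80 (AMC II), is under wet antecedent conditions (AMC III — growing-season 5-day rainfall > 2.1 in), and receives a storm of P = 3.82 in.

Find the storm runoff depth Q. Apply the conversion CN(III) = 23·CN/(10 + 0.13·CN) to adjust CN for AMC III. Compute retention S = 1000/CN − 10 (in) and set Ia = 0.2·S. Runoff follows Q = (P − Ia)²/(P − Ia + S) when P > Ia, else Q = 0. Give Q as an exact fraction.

Adjust CN=80 to AMC III: 23·80/(10 + 0.13·80) → 1840 ÷ (102/5) = 4600/51 ≈ 90.196
Retention S: 1000/CN − 10 with CN=90.196 → S = 25/23 ≈ 1.087 in
Initial abstraction Ia = S/5 = (25/23)/5 = 5/23 ≈ 0.217 in
P − Ia = 3.820 − 0.217 = 4143/1150 ≈ 3.603 in (> 0, runoff occurs)
Runoff Q = (P−Ia)²/(P−Ia+S) = (3.603)²/(3.603+1.087) = 17164449/6201950 ≈ 2.768 in

Q = 17164449/6201950 in ≈ 2.768 in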